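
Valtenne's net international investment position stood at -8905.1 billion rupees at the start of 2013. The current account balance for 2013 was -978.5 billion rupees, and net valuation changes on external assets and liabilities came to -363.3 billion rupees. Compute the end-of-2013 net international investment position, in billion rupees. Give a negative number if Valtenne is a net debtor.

-10246.9

Change in NIIP = current account + net valuation change = -978.5 + (-363.3) = -1341.8
End-of-year NIIP = -8905.1 + (-1341.8) = -10246.9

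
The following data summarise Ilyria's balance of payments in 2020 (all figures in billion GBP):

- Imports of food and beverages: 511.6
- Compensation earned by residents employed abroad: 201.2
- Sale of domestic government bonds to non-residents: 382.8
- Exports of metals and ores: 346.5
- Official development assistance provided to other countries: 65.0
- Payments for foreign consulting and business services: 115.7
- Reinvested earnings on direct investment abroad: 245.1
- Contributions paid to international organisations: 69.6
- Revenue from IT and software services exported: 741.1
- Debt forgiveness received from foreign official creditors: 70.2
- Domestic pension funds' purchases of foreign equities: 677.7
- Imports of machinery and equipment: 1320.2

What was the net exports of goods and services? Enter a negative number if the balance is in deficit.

-859.9

Goods: 346.5 - 511.6 - 1320.2 = -1485.3
Services: 741.1 - 115.7 = 625.4
Trade balance = -1485.3 + 625.4 = -859.9
(Excluded from the trade balance — primary income: compensation earned by residents employed abroad 201.2, reinvested earnings on direct investment abroad 245.1; financial account: sale of domestic government bonds to non-residents 382.8, domestic pension funds' purchases of foreign equities 677.7; secondary income: official development assistance provided to other countries 65.0, contributions paid to international organisations 69.6; capital account: debt forgiveness received from foreign official creditors 70.2.)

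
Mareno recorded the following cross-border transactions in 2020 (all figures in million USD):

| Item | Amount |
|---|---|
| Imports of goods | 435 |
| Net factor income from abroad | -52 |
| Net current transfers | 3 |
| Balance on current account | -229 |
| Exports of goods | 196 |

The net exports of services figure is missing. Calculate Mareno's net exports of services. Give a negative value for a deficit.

59

Current account = goods balance + services balance + net primary income + net secondary income
Sum of the known components = -288
Net exports of services = CA - (known components) = -229 - (-288) = 59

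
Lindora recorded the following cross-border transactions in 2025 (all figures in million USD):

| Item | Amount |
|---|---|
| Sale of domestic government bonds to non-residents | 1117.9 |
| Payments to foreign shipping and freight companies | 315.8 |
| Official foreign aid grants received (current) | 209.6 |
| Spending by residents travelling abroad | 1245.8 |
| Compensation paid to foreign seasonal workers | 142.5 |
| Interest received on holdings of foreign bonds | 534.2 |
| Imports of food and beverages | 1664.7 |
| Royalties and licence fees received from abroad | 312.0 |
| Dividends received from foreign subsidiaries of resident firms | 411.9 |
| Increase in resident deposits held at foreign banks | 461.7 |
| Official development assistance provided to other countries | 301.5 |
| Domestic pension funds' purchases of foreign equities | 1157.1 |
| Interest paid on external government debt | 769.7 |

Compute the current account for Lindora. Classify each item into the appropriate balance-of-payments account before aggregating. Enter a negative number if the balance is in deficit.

-2972.3

Goods: -1664.7
Services: -315.8 + 312.0 - 1245.8 = -1249.6
Primary income: -142.5 + 411.9 + 534.2 - 769.7 = 33.9
Secondary income: -301.5 + 209.6 = -91.9
Current account = (-1664.7) + (-1249.6) + 33.9 + (-91.9) = -2972.3
(Excluded from the current account — financial account: sale of domestic government bonds to non-residents 1117.9, increase in resident deposits held at foreign banks 461.7, domestic pension funds' purchases of foreign equities 1157.1.)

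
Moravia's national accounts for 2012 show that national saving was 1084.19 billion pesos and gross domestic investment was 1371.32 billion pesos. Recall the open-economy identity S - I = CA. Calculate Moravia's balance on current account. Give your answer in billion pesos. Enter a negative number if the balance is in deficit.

CA = S - I = 1084.19 - 1371.32 = -287.13

-287.13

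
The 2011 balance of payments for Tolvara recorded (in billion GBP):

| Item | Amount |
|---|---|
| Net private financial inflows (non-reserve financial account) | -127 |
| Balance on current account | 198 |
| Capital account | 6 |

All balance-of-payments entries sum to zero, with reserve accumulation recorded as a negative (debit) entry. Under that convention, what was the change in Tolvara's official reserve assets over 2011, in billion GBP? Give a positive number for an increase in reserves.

Official reserve transactions balance = -(198 + 6 + (-127)) = -77
An accumulation of reserves is recorded as a debit (negative entry), so the change in the stock of reserves is the negative of that balance.
Change in official reserves = -(-77) = 77

77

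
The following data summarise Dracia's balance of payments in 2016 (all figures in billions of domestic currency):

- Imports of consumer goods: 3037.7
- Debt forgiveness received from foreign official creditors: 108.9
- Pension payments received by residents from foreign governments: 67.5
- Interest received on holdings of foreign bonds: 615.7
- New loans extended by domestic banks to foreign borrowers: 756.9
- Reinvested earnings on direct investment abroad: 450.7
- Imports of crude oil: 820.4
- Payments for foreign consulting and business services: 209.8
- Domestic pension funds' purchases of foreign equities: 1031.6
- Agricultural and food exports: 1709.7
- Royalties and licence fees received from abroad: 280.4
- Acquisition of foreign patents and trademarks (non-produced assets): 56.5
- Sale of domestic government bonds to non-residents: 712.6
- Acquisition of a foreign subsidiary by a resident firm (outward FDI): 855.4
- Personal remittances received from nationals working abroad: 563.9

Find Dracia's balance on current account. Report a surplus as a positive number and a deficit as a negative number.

Goods: -820.4 - 3037.7 + 1709.7 = -2148.4
Services: -209.8 + 280.4 = 70.6
Primary income: 615.7 + 450.7 = 1066.4
Secondary income: 563.9 + 67.5 = 631.4
Current account = (-2148.4) + 70.6 + 1066.4 + 631.4 = -380.0
(Excluded from the current account — capital account: debt forgiveness received from foreign official creditors 108.9, acquisition of foreign patents and trademarks (non-produced assets) 56.5; financial account: new loans extended by domestic banks to foreign borrowers 756.9, domestic pension funds' purchases of foreign equities 1031.6, sale of domestic government bonds to non-residents 712.6, acquisition of a foreign subsidiary by a resident firm (outward FDI) 855.4.)

-380.0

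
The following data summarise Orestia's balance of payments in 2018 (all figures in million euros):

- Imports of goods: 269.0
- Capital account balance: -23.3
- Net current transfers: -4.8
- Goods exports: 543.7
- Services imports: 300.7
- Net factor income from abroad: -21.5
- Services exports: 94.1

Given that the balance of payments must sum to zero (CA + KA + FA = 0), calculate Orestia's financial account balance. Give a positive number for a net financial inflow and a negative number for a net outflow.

Goods balance = 543.7 - 269.0 = 274.7
Services balance = 94.1 - 300.7 = -206.6
Trade balance (goods + services) = 274.7 + (-206.6) = 68.1
Net primary income = -21.5
Net secondary income = -4.8
Current account = 68.1 + (-21.5) + (-4.8) = 41.8
Financial account = -(41.8 + (-23.3)) = -18.5

-18.5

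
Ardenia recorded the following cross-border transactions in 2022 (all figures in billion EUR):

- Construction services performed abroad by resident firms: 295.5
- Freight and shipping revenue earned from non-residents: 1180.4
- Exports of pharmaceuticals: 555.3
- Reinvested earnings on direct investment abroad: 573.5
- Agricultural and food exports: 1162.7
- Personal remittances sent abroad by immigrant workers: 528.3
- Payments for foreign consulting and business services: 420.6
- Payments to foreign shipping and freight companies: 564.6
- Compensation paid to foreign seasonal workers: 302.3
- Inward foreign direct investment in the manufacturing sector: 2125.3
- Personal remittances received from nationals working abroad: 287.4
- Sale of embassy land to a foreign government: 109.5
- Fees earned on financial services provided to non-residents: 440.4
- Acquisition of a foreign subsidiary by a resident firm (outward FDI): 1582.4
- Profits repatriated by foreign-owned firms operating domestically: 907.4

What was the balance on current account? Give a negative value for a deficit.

Goods: 1162.7 + 555.3 = 1718.0
Services: -564.6 + 1180.4 + 295.5 - 420.6 + 440.4 = 931.1
Primary income: 573.5 - 907.4 - 302.3 = -636.2
Secondary income: 287.4 - 528.3 = -240.9
Current account = 1718.0 + 931.1 + (-636.2) + (-240.9) = 1772.0
(Excluded from the current account — financial account: inward foreign direct investment in the manufacturing sector 2125.3, acquisition of a foreign subsidiary by a resident firm (outward FDI) 1582.4; capital account: sale of embassy land to a foreign government 109.5.)

1772.0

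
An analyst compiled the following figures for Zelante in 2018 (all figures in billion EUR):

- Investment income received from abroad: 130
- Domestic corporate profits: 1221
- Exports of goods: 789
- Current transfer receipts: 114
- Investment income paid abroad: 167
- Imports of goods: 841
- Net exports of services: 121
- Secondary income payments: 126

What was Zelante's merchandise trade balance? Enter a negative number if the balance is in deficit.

Goods balance = 789 - 841 = -52

-52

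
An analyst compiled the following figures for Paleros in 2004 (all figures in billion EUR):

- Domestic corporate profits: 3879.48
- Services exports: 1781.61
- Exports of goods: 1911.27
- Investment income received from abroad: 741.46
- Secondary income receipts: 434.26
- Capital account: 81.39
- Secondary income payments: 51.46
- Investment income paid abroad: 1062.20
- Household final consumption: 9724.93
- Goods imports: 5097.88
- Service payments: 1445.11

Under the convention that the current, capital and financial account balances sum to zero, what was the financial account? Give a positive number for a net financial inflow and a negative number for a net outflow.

Goods balance = 1911.27 - 5097.88 = -3186.61
Services balance = 1781.61 - 1445.11 = 336.50
Trade balance (goods + services) = -3186.61 + 336.50 = -2850.11
Net primary income = 741.46 - 1062.20 = -320.74
Net secondary income = 434.26 - 51.46 = 382.80
Current account = -2850.11 + (-320.74) + 382.80 = -2788.05
Financial account = -(-2788.05 + 81.39) = 2706.66

2706.66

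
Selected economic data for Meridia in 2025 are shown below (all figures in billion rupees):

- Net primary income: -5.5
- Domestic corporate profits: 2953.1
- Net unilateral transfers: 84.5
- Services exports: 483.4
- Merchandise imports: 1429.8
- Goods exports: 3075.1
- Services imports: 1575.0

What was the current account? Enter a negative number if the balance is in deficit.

Goods balance = 3075.1 - 1429.8 = 1645.3
Services balance = 483.4 - 1575.0 = -1091.6
Trade balance (goods + services) = 1645.3 + (-1091.6) = 553.7
Net primary income = -5.5
Net secondary income = 84.5
Current account = 553.7 + (-5.5) + 84.5 = 632.7

632.7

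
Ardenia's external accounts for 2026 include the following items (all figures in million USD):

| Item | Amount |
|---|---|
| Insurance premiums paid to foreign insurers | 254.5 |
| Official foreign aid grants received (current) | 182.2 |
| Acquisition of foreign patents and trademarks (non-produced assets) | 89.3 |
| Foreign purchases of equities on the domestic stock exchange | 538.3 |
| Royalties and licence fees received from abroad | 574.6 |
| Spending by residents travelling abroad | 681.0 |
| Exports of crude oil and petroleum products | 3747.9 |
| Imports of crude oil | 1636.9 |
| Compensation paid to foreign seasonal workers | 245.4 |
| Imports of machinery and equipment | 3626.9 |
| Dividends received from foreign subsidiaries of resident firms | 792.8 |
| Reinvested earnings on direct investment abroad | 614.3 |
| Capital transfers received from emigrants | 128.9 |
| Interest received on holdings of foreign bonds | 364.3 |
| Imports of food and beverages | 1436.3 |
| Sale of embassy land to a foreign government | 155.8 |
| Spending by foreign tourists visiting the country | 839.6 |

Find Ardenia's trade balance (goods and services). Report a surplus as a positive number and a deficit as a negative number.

-2473.5

Goods: 3747.9 - 1436.3 - 1636.9 - 3626.9 = -2952.2
Services: 839.6 - 254.5 + 574.6 - 681.0 = 478.7
Trade balance = -2952.2 + 478.7 = -2473.5
(Excluded from the trade balance — secondary income: official foreign aid grants received (current) 182.2; capital account: acquisition of foreign patents and trademarks (non-produced assets) 89.3, capital transfers received from emigrants 128.9, sale of embassy land to a foreign government 155.8; financial account: foreign purchases of equities on the domestic stock exchange 538.3; primary income: compensation paid to foreign seasonal workers 245.4, dividends received from foreign subsidiaries of resident firms 792.8, reinvested earnings on direct investment abroad 614.3, interest received on holdings of foreign bonds 364.3.)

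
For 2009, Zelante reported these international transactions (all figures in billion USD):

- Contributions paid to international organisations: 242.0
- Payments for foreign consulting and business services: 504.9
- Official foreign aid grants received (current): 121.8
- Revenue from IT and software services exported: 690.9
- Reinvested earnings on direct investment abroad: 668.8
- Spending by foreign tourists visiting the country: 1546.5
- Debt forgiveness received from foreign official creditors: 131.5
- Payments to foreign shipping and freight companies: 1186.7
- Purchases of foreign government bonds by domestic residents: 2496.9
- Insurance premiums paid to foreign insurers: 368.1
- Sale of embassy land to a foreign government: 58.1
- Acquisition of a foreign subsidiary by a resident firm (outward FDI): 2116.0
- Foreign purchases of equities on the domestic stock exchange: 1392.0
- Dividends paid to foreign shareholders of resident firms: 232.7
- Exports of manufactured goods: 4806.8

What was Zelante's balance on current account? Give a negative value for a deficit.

5300.4

Goods: 4806.8
Services: 690.9 - 1186.7 - 368.1 - 504.9 + 1546.5 = 177.7
Primary income: 668.8 - 232.7 = 436.1
Secondary income: -242.0 + 121.8 = -120.2
Current account = 4806.8 + 177.7 + 436.1 + (-120.2) = 5300.4
(Excluded from the current account — capital account: debt forgiveness received from foreign official creditors 131.5, sale of embassy land to a foreign government 58.1; financial account: purchases of foreign government bonds by domestic residents 2496.9, acquisition of a foreign subsidiary by a resident firm (outward FDI) 2116.0, foreign purchases of equities on the domestic stock exchange 1392.0.)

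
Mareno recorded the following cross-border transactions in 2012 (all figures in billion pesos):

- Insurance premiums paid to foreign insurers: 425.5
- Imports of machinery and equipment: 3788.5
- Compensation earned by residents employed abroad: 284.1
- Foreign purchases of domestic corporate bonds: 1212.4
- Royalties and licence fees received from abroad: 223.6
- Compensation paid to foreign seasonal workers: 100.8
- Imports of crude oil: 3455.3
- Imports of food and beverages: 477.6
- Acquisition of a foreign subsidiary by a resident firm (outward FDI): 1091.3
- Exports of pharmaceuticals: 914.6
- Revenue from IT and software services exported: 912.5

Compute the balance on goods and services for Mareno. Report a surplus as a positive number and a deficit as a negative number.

-6096.2

Goods: -477.6 + 914.6 - 3455.3 - 3788.5 = -6806.8
Services: -425.5 + 223.6 + 912.5 = 710.6
Trade balance = -6806.8 + 710.6 = -6096.2
(Excluded from the trade balance — primary income: compensation earned by residents employed abroad 284.1, compensation paid to foreign seasonal workers 100.8; financial account: foreign purchases of domestic corporate bonds 1212.4, acquisition of a foreign subsidiary by a resident firm (outward FDI) 1091.3.)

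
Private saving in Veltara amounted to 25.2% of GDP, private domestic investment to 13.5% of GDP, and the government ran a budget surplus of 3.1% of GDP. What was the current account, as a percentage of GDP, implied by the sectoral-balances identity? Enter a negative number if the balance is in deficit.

14.8

By the sectoral-balances identity, CA = (S_private - I) + (T - G).
Private balance = 25.2 - 13.5 = 11.7
Government balance (T - G) = 3.1
CA = 11.7 + 3.1 = 14.8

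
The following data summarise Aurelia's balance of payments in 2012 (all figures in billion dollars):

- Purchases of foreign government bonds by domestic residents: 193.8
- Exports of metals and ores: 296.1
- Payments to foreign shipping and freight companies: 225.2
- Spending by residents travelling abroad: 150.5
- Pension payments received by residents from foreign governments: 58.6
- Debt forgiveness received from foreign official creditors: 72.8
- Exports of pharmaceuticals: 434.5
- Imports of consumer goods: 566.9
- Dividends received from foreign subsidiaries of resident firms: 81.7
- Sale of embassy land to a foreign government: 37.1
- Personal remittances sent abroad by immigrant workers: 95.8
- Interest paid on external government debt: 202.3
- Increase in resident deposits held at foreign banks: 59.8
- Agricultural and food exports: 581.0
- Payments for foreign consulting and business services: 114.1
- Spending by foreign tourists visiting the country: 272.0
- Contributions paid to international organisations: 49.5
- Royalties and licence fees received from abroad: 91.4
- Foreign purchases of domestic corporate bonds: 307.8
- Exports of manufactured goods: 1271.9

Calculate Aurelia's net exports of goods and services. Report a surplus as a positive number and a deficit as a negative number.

Goods: 1271.9 + 434.5 + 296.1 - 566.9 + 581.0 = 2016.6
Services: -114.1 + 91.4 - 150.5 + 272.0 - 225.2 = -126.4
Trade balance = 2016.6 + (-126.4) = 1890.2
(Excluded from the trade balance — financial account: purchases of foreign government bonds by domestic residents 193.8, increase in resident deposits held at foreign banks 59.8, foreign purchases of domestic corporate bonds 307.8; secondary income: pension payments received by residents from foreign governments 58.6, personal remittances sent abroad by immigrant workers 95.8, contributions paid to international organisations 49.5; capital account: debt forgiveness received from foreign official creditors 72.8, sale of embassy land to a foreign government 37.1; primary income: dividends received from foreign subsidiaries of resident firms 81.7, interest paid on external government debt 202.3.)

1890.2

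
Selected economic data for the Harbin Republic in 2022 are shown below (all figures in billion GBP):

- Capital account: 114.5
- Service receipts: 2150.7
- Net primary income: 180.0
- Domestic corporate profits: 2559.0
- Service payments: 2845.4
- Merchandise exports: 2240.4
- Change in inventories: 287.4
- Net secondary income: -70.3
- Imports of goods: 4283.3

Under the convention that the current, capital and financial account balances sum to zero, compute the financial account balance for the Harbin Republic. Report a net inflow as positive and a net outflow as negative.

Goods balance = 2240.4 - 4283.3 = -2042.9
Services balance = 2150.7 - 2845.4 = -694.7
Trade balance (goods + services) = -2042.9 + (-694.7) = -2737.6
Net primary income = 180.0
Net secondary income = -70.3
Current account = -2737.6 + 180.0 + (-70.3) = -2627.9
Financial account = -(-2627.9 + 114.5) = 2513.4

2513.4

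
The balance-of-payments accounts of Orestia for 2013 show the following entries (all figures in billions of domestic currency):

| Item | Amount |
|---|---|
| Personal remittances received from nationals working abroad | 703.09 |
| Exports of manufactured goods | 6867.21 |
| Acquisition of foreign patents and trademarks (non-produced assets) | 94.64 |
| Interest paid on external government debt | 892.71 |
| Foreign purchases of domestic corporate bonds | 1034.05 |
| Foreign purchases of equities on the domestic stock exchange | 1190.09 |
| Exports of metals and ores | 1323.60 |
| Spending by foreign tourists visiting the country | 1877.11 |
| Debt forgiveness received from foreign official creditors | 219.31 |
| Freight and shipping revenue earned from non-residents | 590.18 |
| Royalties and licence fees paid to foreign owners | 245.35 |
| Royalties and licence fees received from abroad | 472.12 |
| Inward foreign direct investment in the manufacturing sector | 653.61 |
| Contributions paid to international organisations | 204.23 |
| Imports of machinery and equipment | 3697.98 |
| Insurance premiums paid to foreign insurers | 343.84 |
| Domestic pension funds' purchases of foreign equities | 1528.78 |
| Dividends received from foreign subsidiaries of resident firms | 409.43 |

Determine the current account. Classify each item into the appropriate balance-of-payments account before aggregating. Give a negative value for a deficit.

6858.63

Goods: 1323.60 + 6867.21 - 3697.98 = 4492.83
Services: 1877.11 - 343.84 - 245.35 + 472.12 + 590.18 = 2350.22
Primary income: -892.71 + 409.43 = -483.28
Secondary income: -204.23 + 703.09 = 498.86
Current account = 4492.83 + 2350.22 + (-483.28) + 498.86 = 6858.63
(Excluded from the current account — capital account: acquisition of foreign patents and trademarks (non-produced assets) 94.64, debt forgiveness received from foreign official creditors 219.31; financial account: foreign purchases of domestic corporate bonds 1034.05, foreign purchases of equities on the domestic stock exchange 1190.09, inward foreign direct investment in the manufacturing sector 653.61, domestic pension funds' purchases of foreign equities 1528.78.)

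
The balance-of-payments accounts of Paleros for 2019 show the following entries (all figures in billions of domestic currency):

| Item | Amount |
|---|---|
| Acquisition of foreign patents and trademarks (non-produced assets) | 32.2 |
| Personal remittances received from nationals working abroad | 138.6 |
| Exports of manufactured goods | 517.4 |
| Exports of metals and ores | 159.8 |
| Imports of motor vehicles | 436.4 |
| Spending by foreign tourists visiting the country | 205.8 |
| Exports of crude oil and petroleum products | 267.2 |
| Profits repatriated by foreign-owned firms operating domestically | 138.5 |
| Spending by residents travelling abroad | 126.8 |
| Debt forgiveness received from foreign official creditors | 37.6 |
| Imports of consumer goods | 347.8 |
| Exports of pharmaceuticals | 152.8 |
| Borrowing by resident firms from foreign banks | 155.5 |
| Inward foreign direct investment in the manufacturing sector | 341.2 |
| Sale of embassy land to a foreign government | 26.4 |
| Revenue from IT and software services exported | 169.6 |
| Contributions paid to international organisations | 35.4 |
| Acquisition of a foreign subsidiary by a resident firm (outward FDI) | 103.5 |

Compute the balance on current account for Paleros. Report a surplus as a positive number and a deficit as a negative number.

Goods: 267.2 + 159.8 + 517.4 - 347.8 - 436.4 + 152.8 = 313.0
Services: -126.8 + 169.6 + 205.8 = 248.6
Primary income: -138.5
Secondary income: -35.4 + 138.6 = 103.2
Current account = 313.0 + 248.6 + (-138.5) + 103.2 = 526.3
(Excluded from the current account — capital account: acquisition of foreign patents and trademarks (non-produced assets) 32.2, debt forgiveness received from foreign official creditors 37.6, sale of embassy land to a foreign government 26.4; financial account: borrowing by resident firms from foreign banks 155.5, inward foreign direct investment in the manufacturing sector 341.2, acquisition of a foreign subsidiary by a resident firm (outward FDI) 103.5.)

526.3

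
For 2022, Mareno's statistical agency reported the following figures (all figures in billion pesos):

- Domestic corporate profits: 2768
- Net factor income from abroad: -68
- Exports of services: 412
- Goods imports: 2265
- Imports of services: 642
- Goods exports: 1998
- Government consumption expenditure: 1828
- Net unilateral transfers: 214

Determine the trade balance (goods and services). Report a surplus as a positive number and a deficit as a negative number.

Goods balance = 1998 - 2265 = -267
Services balance = 412 - 642 = -230
Trade balance (goods + services) = -267 + (-230) = -497

-497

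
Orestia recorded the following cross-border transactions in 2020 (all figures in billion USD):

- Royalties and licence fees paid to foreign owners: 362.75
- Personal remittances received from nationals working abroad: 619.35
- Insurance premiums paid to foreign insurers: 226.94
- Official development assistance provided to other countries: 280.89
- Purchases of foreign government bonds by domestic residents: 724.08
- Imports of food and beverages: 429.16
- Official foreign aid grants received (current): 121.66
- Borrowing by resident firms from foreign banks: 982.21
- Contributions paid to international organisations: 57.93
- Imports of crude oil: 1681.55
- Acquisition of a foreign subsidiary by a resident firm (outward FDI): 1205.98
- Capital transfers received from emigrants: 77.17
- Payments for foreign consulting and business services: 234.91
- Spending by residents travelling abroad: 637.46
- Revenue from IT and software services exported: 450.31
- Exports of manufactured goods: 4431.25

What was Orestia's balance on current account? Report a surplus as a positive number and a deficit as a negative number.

1710.98

Goods: -429.16 - 1681.55 + 4431.25 = 2320.54
Services: 450.31 - 226.94 - 234.91 - 637.46 - 362.75 = -1011.75
Secondary income: -57.93 + 121.66 + 619.35 - 280.89 = 402.19
Current account = 2320.54 + (-1011.75) + 402.19 = 1710.98
(Excluded from the current account — financial account: purchases of foreign government bonds by domestic residents 724.08, borrowing by resident firms from foreign banks 982.21, acquisition of a foreign subsidiary by a resident firm (outward FDI) 1205.98; capital account: capital transfers received from emigrants 77.17.)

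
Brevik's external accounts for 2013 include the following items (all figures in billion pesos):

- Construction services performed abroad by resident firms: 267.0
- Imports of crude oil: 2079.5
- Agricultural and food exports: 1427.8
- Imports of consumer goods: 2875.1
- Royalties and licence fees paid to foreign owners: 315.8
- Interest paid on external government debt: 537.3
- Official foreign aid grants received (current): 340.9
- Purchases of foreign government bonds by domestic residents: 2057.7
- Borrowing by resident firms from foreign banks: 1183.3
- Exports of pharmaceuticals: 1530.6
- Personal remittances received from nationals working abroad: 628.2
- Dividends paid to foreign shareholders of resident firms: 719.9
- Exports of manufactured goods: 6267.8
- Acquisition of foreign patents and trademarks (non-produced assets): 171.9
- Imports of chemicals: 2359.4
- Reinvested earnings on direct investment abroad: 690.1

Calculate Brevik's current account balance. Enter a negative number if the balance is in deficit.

Goods: 1427.8 - 2359.4 - 2875.1 + 6267.8 + 1530.6 - 2079.5 = 1912.2
Services: 267.0 - 315.8 = -48.8
Primary income: -537.3 - 719.9 + 690.1 = -567.1
Secondary income: 340.9 + 628.2 = 969.1
Current account = 1912.2 + (-48.8) + (-567.1) + 969.1 = 2265.4
(Excluded from the current account — financial account: purchases of foreign government bonds by domestic residents 2057.7, borrowing by resident firms from foreign banks 1183.3; capital account: acquisition of foreign patents and trademarks (non-produced assets) 171.9.)

2265.4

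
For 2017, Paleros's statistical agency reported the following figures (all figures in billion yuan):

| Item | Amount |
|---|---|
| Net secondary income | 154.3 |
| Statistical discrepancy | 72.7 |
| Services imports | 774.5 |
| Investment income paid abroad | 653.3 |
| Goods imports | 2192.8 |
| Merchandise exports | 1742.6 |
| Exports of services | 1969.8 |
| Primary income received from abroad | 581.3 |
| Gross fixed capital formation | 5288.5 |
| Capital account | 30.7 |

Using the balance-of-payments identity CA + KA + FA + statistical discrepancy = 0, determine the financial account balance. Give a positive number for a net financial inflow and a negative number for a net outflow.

Goods balance = 1742.6 - 2192.8 = -450.2
Services balance = 1969.8 - 774.5 = 1195.3
Trade balance (goods + services) = -450.2 + 1195.3 = 745.1
Net primary income = 581.3 - 653.3 = -72.0
Net secondary income = 154.3
Current account = 745.1 + (-72.0) + 154.3 = 827.4
Financial account = -(827.4 + 30.7 + 72.7) = -930.8

-930.8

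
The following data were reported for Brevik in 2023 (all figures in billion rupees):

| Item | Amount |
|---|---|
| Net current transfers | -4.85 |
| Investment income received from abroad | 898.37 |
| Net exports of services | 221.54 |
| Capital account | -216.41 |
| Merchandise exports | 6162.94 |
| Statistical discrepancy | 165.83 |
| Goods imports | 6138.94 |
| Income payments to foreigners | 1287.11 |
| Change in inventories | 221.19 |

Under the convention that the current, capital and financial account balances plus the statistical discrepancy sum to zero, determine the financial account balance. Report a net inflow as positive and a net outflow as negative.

198.63

Goods balance = 6162.94 - 6138.94 = 24.00
Services balance = 221.54
Trade balance (goods + services) = 24.00 + 221.54 = 245.54
Net primary income = 898.37 - 1287.11 = -388.74
Net secondary income = -4.85
Current account = 245.54 + (-388.74) + (-4.85) = -148.05
Financial account = -(-148.05 + (-216.41) + 165.83) = 198.63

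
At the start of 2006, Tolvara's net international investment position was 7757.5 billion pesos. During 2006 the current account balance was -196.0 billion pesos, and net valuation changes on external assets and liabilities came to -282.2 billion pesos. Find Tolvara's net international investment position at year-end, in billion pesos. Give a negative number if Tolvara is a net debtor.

7279.3

Change in NIIP = current account + net valuation change = -196.0 + (-282.2) = -478.2
End-of-year NIIP = 7757.5 + (-478.2) = 7279.3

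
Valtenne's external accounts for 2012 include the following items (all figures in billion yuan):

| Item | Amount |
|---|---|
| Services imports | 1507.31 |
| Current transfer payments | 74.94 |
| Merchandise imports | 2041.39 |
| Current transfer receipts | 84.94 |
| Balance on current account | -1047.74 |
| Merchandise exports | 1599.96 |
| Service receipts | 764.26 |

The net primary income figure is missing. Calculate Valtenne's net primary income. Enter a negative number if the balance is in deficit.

126.74

Current account = goods balance + services balance + net primary income + net secondary income
Sum of the known components = -1174.48
Net primary income = CA - (known components) = -1047.74 - (-1174.48) = 126.74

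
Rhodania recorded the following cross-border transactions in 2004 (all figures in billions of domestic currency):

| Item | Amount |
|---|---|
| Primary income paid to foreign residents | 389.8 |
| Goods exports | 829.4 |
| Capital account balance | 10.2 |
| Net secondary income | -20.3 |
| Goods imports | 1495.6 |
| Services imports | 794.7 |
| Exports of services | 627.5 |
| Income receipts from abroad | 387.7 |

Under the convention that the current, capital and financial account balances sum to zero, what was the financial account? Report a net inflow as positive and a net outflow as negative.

Goods balance = 829.4 - 1495.6 = -666.2
Services balance = 627.5 - 794.7 = -167.2
Trade balance (goods + services) = -666.2 + (-167.2) = -833.4
Net primary income = 387.7 - 389.8 = -2.1
Net secondary income = -20.3
Current account = -833.4 + (-2.1) + (-20.3) = -855.8
Financial account = -(-855.8 + 10.2) = 845.6

845.6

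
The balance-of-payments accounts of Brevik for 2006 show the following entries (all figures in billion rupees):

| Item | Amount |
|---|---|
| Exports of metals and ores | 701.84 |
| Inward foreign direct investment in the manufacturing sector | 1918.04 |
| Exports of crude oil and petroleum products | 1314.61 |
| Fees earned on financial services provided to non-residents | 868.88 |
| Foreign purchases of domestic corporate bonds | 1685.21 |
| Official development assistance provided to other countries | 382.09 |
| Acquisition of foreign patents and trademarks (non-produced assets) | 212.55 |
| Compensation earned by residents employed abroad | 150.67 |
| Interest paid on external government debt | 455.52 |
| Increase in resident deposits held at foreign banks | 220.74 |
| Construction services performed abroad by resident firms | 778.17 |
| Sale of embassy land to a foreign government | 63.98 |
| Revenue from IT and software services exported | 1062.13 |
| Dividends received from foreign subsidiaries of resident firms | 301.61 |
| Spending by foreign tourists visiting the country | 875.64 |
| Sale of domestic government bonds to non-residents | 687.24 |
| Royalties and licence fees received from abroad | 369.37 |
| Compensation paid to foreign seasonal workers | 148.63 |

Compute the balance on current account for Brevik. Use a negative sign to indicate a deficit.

5436.68

Goods: 701.84 + 1314.61 = 2016.45
Services: 868.88 + 778.17 + 875.64 + 1062.13 + 369.37 = 3954.19
Primary income: 150.67 - 455.52 + 301.61 - 148.63 = -151.87
Secondary income: -382.09
Current account = 2016.45 + 3954.19 + (-151.87) + (-382.09) = 5436.68
(Excluded from the current account — financial account: inward foreign direct investment in the manufacturing sector 1918.04, foreign purchases of domestic corporate bonds 1685.21, increase in resident deposits held at foreign banks 220.74, sale of domestic government bonds to non-residents 687.24; capital account: acquisition of foreign patents and trademarks (non-produced assets) 212.55, sale of embassy land to a foreign government 63.98.)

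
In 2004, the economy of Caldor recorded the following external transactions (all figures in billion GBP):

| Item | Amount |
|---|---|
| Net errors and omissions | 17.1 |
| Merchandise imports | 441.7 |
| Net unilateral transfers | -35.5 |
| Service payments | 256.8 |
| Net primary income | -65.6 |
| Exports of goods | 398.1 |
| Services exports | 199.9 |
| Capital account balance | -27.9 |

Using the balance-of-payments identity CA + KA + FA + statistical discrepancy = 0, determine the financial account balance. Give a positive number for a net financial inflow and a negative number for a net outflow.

212.4

Goods balance = 398.1 - 441.7 = -43.6
Services balance = 199.9 - 256.8 = -56.9
Trade balance (goods + services) = -43.6 + (-56.9) = -100.5
Net primary income = -65.6
Net secondary income = -35.5
Current account = -100.5 + (-65.6) + (-35.5) = -201.6
Financial account = -(-201.6 + (-27.9) + 17.1) = 212.4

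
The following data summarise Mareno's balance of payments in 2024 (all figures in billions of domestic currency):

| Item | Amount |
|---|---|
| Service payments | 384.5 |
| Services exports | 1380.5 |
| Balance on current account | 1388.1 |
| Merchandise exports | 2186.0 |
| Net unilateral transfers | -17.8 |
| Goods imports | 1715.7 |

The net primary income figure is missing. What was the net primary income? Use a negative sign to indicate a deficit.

Current account = goods balance + services balance + net primary income + net secondary income
Sum of the known components = 1448.5
Net primary income = CA - (known components) = 1388.1 - 1448.5 = -60.4

-60.4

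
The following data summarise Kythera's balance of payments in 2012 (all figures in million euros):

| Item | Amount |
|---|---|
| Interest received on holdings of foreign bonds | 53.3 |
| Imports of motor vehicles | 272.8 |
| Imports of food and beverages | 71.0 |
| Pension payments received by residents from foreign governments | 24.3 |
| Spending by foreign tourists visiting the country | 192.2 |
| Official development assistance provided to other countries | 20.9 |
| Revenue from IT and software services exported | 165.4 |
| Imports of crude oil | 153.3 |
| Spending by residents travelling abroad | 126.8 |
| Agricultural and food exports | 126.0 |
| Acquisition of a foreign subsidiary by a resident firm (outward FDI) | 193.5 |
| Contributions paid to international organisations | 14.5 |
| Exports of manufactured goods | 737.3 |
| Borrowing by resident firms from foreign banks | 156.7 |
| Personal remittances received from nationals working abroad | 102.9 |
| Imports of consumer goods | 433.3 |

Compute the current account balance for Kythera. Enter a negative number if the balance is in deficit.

308.8

Goods: 126.0 + 737.3 - 153.3 - 71.0 - 433.3 - 272.8 = -67.1
Services: 165.4 - 126.8 + 192.2 = 230.8
Primary income: 53.3
Secondary income: -20.9 - 14.5 + 102.9 + 24.3 = 91.8
Current account = (-67.1) + 230.8 + 53.3 + 91.8 = 308.8
(Excluded from the current account — financial account: acquisition of a foreign subsidiary by a resident firm (outward FDI) 193.5, borrowing by resident firms from foreign banks 156.7.)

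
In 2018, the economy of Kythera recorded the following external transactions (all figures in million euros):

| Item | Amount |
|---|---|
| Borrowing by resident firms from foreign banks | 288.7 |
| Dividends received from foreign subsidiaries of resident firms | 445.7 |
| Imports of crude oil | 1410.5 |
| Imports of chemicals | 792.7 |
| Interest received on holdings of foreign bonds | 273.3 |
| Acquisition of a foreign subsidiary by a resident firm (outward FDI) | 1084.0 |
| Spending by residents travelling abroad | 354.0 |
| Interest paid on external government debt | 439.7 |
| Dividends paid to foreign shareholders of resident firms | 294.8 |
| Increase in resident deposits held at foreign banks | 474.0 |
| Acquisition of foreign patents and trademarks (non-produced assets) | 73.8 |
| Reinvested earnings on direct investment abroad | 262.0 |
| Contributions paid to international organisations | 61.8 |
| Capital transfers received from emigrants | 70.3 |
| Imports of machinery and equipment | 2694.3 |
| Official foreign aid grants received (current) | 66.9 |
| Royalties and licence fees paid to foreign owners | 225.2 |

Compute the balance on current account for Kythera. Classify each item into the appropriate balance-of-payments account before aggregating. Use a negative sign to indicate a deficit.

-5225.1

Goods: -2694.3 - 1410.5 - 792.7 = -4897.5
Services: -354.0 - 225.2 = -579.2
Primary income: 445.7 + 262.0 + 273.3 - 294.8 - 439.7 = 246.5
Secondary income: 66.9 - 61.8 = 5.1
Current account = (-4897.5) + (-579.2) + 246.5 + 5.1 = -5225.1
(Excluded from the current account — financial account: borrowing by resident firms from foreign banks 288.7, acquisition of a foreign subsidiary by a resident firm (outward FDI) 1084.0, increase in resident deposits held at foreign banks 474.0; capital account: acquisition of foreign patents and trademarks (non-produced assets) 73.8, capital transfers received from emigrants 70.3.)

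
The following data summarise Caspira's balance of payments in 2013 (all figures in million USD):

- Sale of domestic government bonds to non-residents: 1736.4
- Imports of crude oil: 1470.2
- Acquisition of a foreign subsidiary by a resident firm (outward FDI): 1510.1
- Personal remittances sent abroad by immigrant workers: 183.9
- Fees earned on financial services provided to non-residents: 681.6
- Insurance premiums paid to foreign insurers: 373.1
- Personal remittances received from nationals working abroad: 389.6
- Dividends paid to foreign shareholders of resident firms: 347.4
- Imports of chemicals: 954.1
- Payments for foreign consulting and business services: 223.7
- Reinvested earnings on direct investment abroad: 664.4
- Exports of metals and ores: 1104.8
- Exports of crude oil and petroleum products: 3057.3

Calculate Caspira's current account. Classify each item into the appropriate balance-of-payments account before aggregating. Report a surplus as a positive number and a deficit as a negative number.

Goods: -954.1 + 3057.3 + 1104.8 - 1470.2 = 1737.8
Services: -223.7 - 373.1 + 681.6 = 84.8
Primary income: -347.4 + 664.4 = 317.0
Secondary income: -183.9 + 389.6 = 205.7
Current account = 1737.8 + 84.8 + 317.0 + 205.7 = 2345.3
(Excluded from the current account — financial account: sale of domestic government bonds to non-residents 1736.4, acquisition of a foreign subsidiary by a resident firm (outward FDI) 1510.1.)

2345.3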